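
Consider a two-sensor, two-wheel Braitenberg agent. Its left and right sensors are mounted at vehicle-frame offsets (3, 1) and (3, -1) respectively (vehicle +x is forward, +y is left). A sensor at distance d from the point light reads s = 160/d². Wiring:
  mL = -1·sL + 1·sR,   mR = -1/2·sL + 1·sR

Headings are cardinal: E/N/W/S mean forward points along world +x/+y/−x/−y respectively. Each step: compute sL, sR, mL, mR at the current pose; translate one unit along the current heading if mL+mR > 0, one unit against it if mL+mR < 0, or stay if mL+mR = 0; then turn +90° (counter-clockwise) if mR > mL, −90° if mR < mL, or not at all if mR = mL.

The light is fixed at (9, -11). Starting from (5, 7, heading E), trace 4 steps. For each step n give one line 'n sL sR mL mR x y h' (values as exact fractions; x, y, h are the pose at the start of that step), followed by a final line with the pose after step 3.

0 80/181 16/29 576/5249 1736/5249 5 7 E
1 160/457 32/89 384/40673 7504/40673 6 7 N
2 4/9 40/109 -76/981 142/981 6 8 W
3 32/53 160/281 -512/14893 3984/14893 5 8 S
final 5 7 E

n=0: pose=(5,7,E); sL=80/181, sR=16/29; mL=576/5249, mR=1736/5249; mL+mR=2312/5249 → advance +1; mR−mL=40/181 → turn +1·90°
n=1: pose=(6,7,N); sL=160/457, sR=32/89; mL=384/40673, mR=7504/40673; mL+mR=7888/40673 → advance +1; mR−mL=80/457 → turn +1·90°
n=2: pose=(6,8,W); sL=4/9, sR=40/109; mL=-76/981, mR=142/981; mL+mR=22/327 → advance +1; mR−mL=2/9 → turn +1·90°
n=3: pose=(5,8,S); sL=32/53, sR=160/281; mL=-512/14893, mR=3984/14893; mL+mR=3472/14893 → advance +1; mR−mL=16/53 → turn +1·90°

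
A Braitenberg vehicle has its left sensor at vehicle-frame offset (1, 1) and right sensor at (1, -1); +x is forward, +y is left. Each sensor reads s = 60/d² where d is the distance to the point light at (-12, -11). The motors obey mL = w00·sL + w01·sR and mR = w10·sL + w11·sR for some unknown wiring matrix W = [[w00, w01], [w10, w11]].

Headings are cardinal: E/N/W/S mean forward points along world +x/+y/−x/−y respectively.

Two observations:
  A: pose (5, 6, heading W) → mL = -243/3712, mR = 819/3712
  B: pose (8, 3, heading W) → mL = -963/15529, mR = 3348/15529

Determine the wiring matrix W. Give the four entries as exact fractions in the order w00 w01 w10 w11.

-1 1/2 1 1

obs A: pose=(5,6,W) → sL=15/128, sR=3/29, mL=-243/3712, mR=819/3712
obs B: pose=(8,3,W) → sL=6/53, sR=30/293, mL=-963/15529, mR=3348/15529
sensor matrix S = [[15/128, 3/29], [6/53, 30/293]]; det S = 8289/28821824
solve [mL_A; mL_B] = S·[w00; w01] and [mR_A; mR_B] = S·[w10; w11]:
  w00 = -1, w01 = 1/2, w10 = 1, w11 = 1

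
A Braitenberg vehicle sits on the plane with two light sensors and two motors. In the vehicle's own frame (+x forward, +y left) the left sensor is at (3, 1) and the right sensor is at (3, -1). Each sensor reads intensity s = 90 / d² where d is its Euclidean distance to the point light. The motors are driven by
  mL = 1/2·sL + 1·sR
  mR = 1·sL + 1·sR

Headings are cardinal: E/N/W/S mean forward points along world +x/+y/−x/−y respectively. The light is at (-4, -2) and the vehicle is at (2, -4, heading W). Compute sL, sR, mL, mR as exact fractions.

5 9 23/2 14

left sensor world pos  = (-1, -5); dL² = 18
right sensor world pos = (-1, -3); dR² = 10
sL = 90/18 = 5
sR = 90/10 = 9
mL = 1/2·sL + 1·sR = 23/2
mR = 1·sL + 1·sR = 14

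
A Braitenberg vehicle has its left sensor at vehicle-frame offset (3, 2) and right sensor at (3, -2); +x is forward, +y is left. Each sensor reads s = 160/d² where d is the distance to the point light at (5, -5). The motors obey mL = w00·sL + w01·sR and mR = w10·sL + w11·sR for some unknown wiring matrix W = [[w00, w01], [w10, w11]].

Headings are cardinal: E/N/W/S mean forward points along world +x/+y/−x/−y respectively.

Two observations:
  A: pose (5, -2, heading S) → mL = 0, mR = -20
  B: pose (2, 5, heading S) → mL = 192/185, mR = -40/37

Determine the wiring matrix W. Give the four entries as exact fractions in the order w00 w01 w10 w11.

obs A: pose=(5,-2,S) → sL=40, sR=40, mL=0, mR=-20
obs B: pose=(2,5,S) → sL=16/5, sR=80/37, mL=192/185, mR=-40/37
sensor matrix S = [[40, 40], [16/5, 80/37]]; det S = -1536/37
solve [mL_A; mL_B] = S·[w00; w01] and [mR_A; mR_B] = S·[w10; w11]:
  w00 = 1, w01 = -1, w10 = 0, w11 = -1/2

1 -1 0 -1/2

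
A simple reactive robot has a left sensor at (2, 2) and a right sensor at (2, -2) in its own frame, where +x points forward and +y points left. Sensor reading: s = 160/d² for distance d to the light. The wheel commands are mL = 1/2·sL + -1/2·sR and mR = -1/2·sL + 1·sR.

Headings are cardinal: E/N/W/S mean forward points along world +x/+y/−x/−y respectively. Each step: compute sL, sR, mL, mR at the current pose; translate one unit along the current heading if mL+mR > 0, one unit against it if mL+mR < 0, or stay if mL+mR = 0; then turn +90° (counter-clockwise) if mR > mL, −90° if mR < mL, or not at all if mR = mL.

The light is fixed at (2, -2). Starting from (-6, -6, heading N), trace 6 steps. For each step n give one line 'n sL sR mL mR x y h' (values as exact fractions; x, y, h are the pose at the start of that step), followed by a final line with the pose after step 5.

0 20/13 4 -16/13 42/13 -6 -6 N
1 32/25 160/101 -384/2525 2384/2525 -6 -5 W
2 80/37 80/73 1440/2701 40/2701 -7 -5 S
3 160/157 32/25 -512/3925 3024/3925 -7 -6 W
4 8/5 8/9 16/45 4/45 -8 -6 S
5 160/193 160/153 -3200/29529 18640/29529 -8 -7 W
final -9 -7 S

n=0: pose=(-6,-6,N); sL=20/13, sR=4; mL=-16/13, mR=42/13; mL+mR=2 → advance +1; mR−mL=58/13 → turn +1·90°
n=1: pose=(-6,-5,W); sL=32/25, sR=160/101; mL=-384/2525, mR=2384/2525; mL+mR=80/101 → advance +1; mR−mL=2768/2525 → turn +1·90°
n=2: pose=(-7,-5,S); sL=80/37, sR=80/73; mL=1440/2701, mR=40/2701; mL+mR=40/73 → advance +1; mR−mL=-1400/2701 → turn -1·90°
n=3: pose=(-7,-6,W); sL=160/157, sR=32/25; mL=-512/3925, mR=3024/3925; mL+mR=16/25 → advance +1; mR−mL=3536/3925 → turn +1·90°
n=4: pose=(-8,-6,S); sL=8/5, sR=8/9; mL=16/45, mR=4/45; mL+mR=4/9 → advance +1; mR−mL=-4/15 → turn -1·90°
n=5: pose=(-8,-7,W); sL=160/193, sR=160/153; mL=-3200/29529, mR=18640/29529; mL+mR=80/153 → advance +1; mR−mL=7280/9843 → turn +1·90°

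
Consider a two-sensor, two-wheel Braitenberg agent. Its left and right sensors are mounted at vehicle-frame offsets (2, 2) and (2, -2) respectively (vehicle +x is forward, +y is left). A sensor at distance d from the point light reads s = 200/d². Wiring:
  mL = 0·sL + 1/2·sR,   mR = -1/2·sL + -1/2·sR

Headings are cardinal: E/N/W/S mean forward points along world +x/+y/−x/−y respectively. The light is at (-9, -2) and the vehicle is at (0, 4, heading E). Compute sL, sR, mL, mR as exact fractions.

left sensor world pos  = (2, 6); dL² = 185
right sensor world pos = (2, 2); dR² = 137
sL = 200/185 = 40/37
sR = 200/137 = 200/137
mL = 0·sL + 1/2·sR = 100/137
mR = -1/2·sL + -1/2·sR = -6440/5069

40/37 200/137 100/137 -6440/5069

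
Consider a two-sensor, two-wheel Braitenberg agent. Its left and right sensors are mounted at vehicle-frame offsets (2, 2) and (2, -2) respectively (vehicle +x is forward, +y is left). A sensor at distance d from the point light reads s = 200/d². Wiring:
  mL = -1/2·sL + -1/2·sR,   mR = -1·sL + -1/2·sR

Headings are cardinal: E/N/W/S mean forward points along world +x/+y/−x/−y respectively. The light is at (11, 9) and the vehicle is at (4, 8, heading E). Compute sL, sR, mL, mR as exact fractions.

left sensor world pos  = (6, 10); dL² = 26
right sensor world pos = (6, 6); dR² = 34
sL = 200/26 = 100/13
sR = 200/34 = 100/17
mL = -1/2·sL + -1/2·sR = -1500/221
mR = -1·sL + -1/2·sR = -2350/221

100/13 100/17 -1500/221 -2350/221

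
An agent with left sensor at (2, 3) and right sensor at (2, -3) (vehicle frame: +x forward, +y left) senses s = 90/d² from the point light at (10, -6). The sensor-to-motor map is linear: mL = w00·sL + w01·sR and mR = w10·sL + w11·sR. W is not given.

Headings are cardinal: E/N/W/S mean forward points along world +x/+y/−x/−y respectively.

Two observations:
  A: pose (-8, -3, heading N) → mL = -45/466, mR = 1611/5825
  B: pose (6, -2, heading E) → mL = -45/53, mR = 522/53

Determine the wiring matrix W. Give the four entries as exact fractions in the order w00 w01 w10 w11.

-1/2 0 1/2 1/2

obs A: pose=(-8,-3,N) → sL=45/233, sR=9/25, mL=-45/466, mR=1611/5825
obs B: pose=(6,-2,E) → sL=90/53, sR=18, mL=-45/53, mR=522/53
sensor matrix S = [[45/233, 9/25], [90/53, 18]]; det S = 176904/61745
solve [mL_A; mL_B] = S·[w00; w01] and [mR_A; mR_B] = S·[w10; w11]:
  w00 = -1/2, w01 = 0, w10 = 1/2, w11 = 1/2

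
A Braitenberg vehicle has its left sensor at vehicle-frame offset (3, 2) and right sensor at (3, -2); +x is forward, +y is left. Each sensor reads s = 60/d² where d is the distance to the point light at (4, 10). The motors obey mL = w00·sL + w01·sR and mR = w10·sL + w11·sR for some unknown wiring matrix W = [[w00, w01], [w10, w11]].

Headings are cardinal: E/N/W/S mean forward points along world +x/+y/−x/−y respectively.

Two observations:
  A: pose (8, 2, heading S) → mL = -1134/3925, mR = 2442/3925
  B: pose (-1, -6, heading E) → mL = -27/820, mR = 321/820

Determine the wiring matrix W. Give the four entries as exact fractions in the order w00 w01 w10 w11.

1/2 -1 1 1/2

obs A: pose=(8,2,S) → sL=60/157, sR=12/25, mL=-1134/3925, mR=2442/3925
obs B: pose=(-1,-6,E) → sL=3/10, sR=15/82, mL=-27/820, mR=321/820
sensor matrix S = [[60/157, 12/25], [3/10, 15/82]]; det S = -59616/804625
solve [mL_A; mL_B] = S·[w00; w01] and [mR_A; mR_B] = S·[w10; w11]:
  w00 = 1/2, w01 = -1, w10 = 1, w11 = 1/2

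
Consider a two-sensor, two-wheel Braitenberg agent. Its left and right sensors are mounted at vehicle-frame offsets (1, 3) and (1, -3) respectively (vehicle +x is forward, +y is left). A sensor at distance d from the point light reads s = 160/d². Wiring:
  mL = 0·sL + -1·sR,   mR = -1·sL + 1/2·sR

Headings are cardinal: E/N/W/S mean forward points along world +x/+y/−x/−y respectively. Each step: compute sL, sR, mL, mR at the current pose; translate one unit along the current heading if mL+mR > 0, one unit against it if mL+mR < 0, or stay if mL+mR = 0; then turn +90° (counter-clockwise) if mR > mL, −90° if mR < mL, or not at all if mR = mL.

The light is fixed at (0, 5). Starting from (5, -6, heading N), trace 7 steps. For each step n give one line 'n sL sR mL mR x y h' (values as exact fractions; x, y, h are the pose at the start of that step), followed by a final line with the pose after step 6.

0 20/13 40/41 -40/41 -560/533 5 -6 N
1 160/117 160/261 -160/261 -400/377 5 -7 E
2 80/109 16/17 -16/17 -488/1853 4 -7 S
3 160/89 160/221 -160/221 -28240/19669 4 -6 E
4 8/9 10/9 -10/9 -1/3 3 -6 S
5 32/13 32/37 -32/37 -976/481 3 -5 E
6 80/73 80/61 -80/61 -1960/4453 2 -5 S
final 2 -4 E

n=0: pose=(5,-6,N); sL=20/13, sR=40/41; mL=-40/41, mR=-560/533; mL+mR=-1080/533 → advance -1; mR−mL=-40/533 → turn -1·90°
n=1: pose=(5,-7,E); sL=160/117, sR=160/261; mL=-160/261, mR=-400/377; mL+mR=-5680/3393 → advance -1; mR−mL=-1520/3393 → turn -1·90°
n=2: pose=(4,-7,S); sL=80/109, sR=16/17; mL=-16/17, mR=-488/1853; mL+mR=-2232/1853 → advance -1; mR−mL=1256/1853 → turn +1·90°
n=3: pose=(4,-6,E); sL=160/89, sR=160/221; mL=-160/221, mR=-28240/19669; mL+mR=-42480/19669 → advance -1; mR−mL=-14000/19669 → turn -1·90°
n=4: pose=(3,-6,S); sL=8/9, sR=10/9; mL=-10/9, mR=-1/3; mL+mR=-13/9 → advance -1; mR−mL=7/9 → turn +1·90°
n=5: pose=(3,-5,E); sL=32/13, sR=32/37; mL=-32/37, mR=-976/481; mL+mR=-1392/481 → advance -1; mR−mL=-560/481 → turn -1·90°
n=6: pose=(2,-5,S); sL=80/73, sR=80/61; mL=-80/61, mR=-1960/4453; mL+mR=-7800/4453 → advance -1; mR−mL=3880/4453 → turn +1·90°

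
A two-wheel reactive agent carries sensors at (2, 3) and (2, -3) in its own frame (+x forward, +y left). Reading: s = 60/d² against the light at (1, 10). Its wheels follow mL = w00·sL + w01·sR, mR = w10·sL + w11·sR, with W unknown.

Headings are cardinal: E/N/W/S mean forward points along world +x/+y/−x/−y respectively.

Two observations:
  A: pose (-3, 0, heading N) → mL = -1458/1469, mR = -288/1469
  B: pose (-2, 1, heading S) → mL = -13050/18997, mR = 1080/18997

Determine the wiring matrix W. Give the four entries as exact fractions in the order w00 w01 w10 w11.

obs A: pose=(-3,0,N) → sL=60/113, sR=12/13, mL=-1458/1469, mR=-288/1469
obs B: pose=(-2,1,S) → sL=60/121, sR=60/157, mL=-13050/18997, mR=1080/18997
sensor matrix S = [[60/113, 12/13], [60/121, 60/157]]; det S = -7110720/27906593
solve [mL_A; mL_B] = S·[w00; w01] and [mR_A; mR_B] = S·[w10; w11]:
  w00 = -1, w01 = -1/2, w10 = 1/2, w11 = -1/2

-1 -1/2 1/2 -1/2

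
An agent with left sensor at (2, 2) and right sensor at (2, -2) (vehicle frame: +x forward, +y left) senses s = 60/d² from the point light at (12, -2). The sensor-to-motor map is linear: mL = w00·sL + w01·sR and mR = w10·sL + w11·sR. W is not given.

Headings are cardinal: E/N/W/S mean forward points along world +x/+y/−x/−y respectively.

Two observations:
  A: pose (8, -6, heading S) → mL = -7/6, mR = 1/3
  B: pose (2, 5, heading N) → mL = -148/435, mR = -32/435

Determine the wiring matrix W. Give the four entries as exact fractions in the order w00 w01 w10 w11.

-1/2 -1/2 1/2 -1/2

obs A: pose=(8,-6,S) → sL=3/2, sR=5/6, mL=-7/6, mR=1/3
obs B: pose=(2,5,N) → sL=4/15, sR=12/29, mL=-148/435, mR=-32/435
sensor matrix S = [[3/2, 5/6], [4/15, 12/29]]; det S = 104/261
solve [mL_A; mL_B] = S·[w00; w01] and [mR_A; mR_B] = S·[w10; w11]:
  w00 = -1/2, w01 = -1/2, w10 = 1/2, w11 = -1/2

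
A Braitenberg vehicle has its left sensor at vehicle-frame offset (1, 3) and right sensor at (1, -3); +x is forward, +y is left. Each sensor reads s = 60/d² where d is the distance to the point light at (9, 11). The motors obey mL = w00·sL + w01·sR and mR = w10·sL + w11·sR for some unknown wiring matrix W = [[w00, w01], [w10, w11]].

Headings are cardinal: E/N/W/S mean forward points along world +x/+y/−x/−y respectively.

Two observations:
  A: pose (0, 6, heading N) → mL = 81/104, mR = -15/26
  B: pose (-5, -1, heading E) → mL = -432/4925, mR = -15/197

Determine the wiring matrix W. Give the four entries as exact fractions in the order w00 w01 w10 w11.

obs A: pose=(0,6,N) → sL=3/8, sR=15/13, mL=81/104, mR=-15/26
obs B: pose=(-5,-1,E) → sL=6/25, sR=30/197, mL=-432/4925, mR=-15/197
sensor matrix S = [[3/8, 15/13], [6/25, 30/197]]; det S = -11259/51220
solve [mL_A; mL_B] = S·[w00; w01] and [mR_A; mR_B] = S·[w10; w11]:
  w00 = -1, w01 = 1, w10 = 0, w11 = -1/2

-1 1 0 -1/2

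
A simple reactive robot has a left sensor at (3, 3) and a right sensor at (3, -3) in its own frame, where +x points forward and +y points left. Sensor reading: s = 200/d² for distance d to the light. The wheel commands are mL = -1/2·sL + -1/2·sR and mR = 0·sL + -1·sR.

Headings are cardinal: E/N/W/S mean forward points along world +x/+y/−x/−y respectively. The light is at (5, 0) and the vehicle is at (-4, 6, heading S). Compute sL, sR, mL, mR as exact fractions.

left sensor world pos  = (-1, 3); dL² = 45
right sensor world pos = (-7, 3); dR² = 153
sL = 200/45 = 40/9
sR = 200/153 = 200/153
mL = -1/2·sL + -1/2·sR = -440/153
mR = 0·sL + -1·sR = -200/153

40/9 200/153 -440/153 -200/153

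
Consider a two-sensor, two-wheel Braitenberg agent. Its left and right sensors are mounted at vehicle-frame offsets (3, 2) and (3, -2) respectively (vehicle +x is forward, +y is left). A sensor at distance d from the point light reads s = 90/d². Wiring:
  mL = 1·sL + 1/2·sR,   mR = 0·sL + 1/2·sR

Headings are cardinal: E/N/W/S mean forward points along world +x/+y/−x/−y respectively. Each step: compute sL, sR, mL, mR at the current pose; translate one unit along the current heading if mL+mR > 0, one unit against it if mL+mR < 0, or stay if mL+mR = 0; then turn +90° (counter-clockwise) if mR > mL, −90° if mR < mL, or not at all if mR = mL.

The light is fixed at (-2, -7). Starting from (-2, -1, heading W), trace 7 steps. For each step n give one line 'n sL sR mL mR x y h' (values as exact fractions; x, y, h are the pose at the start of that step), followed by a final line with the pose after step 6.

0 18/5 90/73 1539/365 45/73 -2 -1 W
1 1 45/41 127/82 45/82 -3 -1 N
2 18/17 90/29 1287/493 45/29 -3 0 E
3 9/2 9/2 27/4 9/4 -2 0 S
4 18/5 90/73 1539/365 45/73 -2 -1 W
5 1 45/41 127/82 45/82 -3 -1 N
6 18/17 90/29 1287/493 45/29 -3 0 E
final -2 0 S

n=0: pose=(-2,-1,W); sL=18/5, sR=90/73; mL=1539/365, mR=45/73; mL+mR=1764/365 → advance +1; mR−mL=-18/5 → turn -1·90°
n=1: pose=(-3,-1,N); sL=1, sR=45/41; mL=127/82, mR=45/82; mL+mR=86/41 → advance +1; mR−mL=-1 → turn -1·90°
n=2: pose=(-3,0,E); sL=18/17, sR=90/29; mL=1287/493, mR=45/29; mL+mR=2052/493 → advance +1; mR−mL=-18/17 → turn -1·90°
n=3: pose=(-2,0,S); sL=9/2, sR=9/2; mL=27/4, mR=9/4; mL+mR=9 → advance +1; mR−mL=-9/2 → turn -1·90°
n=4: pose=(-2,-1,W); sL=18/5, sR=90/73; mL=1539/365, mR=45/73; mL+mR=1764/365 → advance +1; mR−mL=-18/5 → turn -1·90°
n=5: pose=(-3,-1,N); sL=1, sR=45/41; mL=127/82, mR=45/82; mL+mR=86/41 → advance +1; mR−mL=-1 → turn -1·90°
n=6: pose=(-3,0,E); sL=18/17, sR=90/29; mL=1287/493, mR=45/29; mL+mR=2052/493 → advance +1; mR−mL=-18/17 → turn -1·90°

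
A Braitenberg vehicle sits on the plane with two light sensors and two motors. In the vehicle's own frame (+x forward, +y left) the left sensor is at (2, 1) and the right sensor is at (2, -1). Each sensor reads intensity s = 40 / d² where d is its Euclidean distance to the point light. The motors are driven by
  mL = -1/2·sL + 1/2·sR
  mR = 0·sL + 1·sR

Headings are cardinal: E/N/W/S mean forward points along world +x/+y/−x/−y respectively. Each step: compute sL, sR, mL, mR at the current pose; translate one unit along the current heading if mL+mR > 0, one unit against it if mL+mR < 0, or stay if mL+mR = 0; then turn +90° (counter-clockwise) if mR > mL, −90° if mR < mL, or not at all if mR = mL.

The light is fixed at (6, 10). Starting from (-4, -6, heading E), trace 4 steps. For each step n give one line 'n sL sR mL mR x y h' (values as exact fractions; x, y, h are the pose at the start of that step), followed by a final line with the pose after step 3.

n=0: pose=(-4,-6,E); sL=40/289, sR=40/353; mL=-1280/102017, mR=40/353; mL+mR=10280/102017 → advance +1; mR−mL=12840/102017 → turn +1·90°
n=1: pose=(-3,-6,N); sL=5/37, sR=2/13; mL=9/962, mR=2/13; mL+mR=157/962 → advance +1; mR−mL=139/962 → turn +1·90°
n=2: pose=(-3,-5,W); sL=40/377, sR=40/317; mL=1200/119509, mR=40/317; mL+mR=16280/119509 → advance +1; mR−mL=13880/119509 → turn +1·90°
n=3: pose=(-4,-5,S); sL=4/37, sR=4/41; mL=-8/1517, mR=4/41; mL+mR=140/1517 → advance +1; mR−mL=156/1517 → turn +1·90°

0 40/289 40/353 -1280/102017 40/353 -4 -6 E
1 5/37 2/13 9/962 2/13 -3 -6 N
2 40/377 40/317 1200/119509 40/317 -3 -5 W
3 4/37 4/41 -8/1517 4/41 -4 -5 S
final -4 -6 E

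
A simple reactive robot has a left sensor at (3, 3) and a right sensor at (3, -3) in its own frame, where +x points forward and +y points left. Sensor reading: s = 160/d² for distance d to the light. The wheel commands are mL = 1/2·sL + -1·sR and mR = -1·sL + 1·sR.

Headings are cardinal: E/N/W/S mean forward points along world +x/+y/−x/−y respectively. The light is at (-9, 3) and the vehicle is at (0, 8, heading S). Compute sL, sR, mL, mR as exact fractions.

left sensor world pos  = (3, 5); dL² = 148
right sensor world pos = (-3, 5); dR² = 40
sL = 160/148 = 40/37
sR = 160/40 = 4
mL = 1/2·sL + -1·sR = -128/37
mR = -1·sL + 1·sR = 108/37

40/37 4 -128/37 108/37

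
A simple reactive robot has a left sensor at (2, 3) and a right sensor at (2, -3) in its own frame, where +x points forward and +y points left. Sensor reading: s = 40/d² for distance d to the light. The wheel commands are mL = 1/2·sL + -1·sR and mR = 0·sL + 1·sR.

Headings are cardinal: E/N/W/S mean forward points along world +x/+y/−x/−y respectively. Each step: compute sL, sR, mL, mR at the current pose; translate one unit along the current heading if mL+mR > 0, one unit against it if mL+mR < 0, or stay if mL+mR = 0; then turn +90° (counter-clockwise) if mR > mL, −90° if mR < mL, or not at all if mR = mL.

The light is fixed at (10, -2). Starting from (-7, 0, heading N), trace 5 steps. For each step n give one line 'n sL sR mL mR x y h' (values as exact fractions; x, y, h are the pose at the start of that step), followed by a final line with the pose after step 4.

n=0: pose=(-7,0,N); sL=5/52, sR=10/53; mL=-775/5512, mR=10/53; mL+mR=5/104 → advance +1; mR−mL=1815/5512 → turn +1·90°
n=1: pose=(-7,1,W); sL=40/361, sR=40/397; mL=-6500/143317, mR=40/397; mL+mR=20/361 → advance +1; mR−mL=20940/143317 → turn +1·90°
n=2: pose=(-8,1,S); sL=20/113, sR=20/221; mL=-50/24973, mR=20/221; mL+mR=10/113 → advance +1; mR−mL=2310/24973 → turn +1·90°
n=3: pose=(-8,0,E); sL=40/281, sR=40/257; mL=-6100/72217, mR=40/257; mL+mR=20/281 → advance +1; mR−mL=17340/72217 → turn +1·90°
n=4: pose=(-7,0,N); sL=5/52, sR=10/53; mL=-775/5512, mR=10/53; mL+mR=5/104 → advance +1; mR−mL=1815/5512 → turn +1·90°

0 5/52 10/53 -775/5512 10/53 -7 0 N
1 40/361 40/397 -6500/143317 40/397 -7 1 W
2 20/113 20/221 -50/24973 20/221 -8 1 S
3 40/281 40/257 -6100/72217 40/257 -8 0 E
4 5/52 10/53 -775/5512 10/53 -7 0 N
final -7 1 W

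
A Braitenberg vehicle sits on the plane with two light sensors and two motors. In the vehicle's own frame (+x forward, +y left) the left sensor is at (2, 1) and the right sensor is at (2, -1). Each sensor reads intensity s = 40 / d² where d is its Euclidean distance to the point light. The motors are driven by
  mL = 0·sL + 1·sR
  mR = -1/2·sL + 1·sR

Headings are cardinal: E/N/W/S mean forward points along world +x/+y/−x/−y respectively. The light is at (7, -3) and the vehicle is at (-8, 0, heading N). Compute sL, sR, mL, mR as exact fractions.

40/281 40/221 40/221 6820/62101

left sensor world pos  = (-9, 2); dL² = 281
right sensor world pos = (-7, 2); dR² = 221
sL = 40/281 = 40/281
sR = 40/221 = 40/221
mL = 0·sL + 1·sR = 40/221
mR = -1/2·sL + 1·sR = 6820/62101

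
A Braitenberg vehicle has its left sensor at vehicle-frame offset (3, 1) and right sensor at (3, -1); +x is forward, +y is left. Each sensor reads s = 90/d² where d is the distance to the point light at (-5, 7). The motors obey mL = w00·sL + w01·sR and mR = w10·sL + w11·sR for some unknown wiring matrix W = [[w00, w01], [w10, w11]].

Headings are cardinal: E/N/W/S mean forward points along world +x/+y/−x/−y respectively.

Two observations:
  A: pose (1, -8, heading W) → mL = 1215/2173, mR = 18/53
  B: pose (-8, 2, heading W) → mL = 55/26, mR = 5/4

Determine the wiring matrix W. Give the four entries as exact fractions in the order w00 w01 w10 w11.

obs A: pose=(1,-8,W) → sL=18/53, sR=18/41, mL=1215/2173, mR=18/53
obs B: pose=(-8,2,W) → sL=5/4, sR=45/26, mL=55/26, mR=5/4
sensor matrix S = [[18/53, 18/41], [5/4, 45/26]]; det S = 2205/56498
solve [mL_A; mL_B] = S·[w00; w01] and [mR_A; mR_B] = S·[w10; w11]:
  w00 = 1, w01 = 1/2, w10 = 1, w11 = 0

1 1/2 1 0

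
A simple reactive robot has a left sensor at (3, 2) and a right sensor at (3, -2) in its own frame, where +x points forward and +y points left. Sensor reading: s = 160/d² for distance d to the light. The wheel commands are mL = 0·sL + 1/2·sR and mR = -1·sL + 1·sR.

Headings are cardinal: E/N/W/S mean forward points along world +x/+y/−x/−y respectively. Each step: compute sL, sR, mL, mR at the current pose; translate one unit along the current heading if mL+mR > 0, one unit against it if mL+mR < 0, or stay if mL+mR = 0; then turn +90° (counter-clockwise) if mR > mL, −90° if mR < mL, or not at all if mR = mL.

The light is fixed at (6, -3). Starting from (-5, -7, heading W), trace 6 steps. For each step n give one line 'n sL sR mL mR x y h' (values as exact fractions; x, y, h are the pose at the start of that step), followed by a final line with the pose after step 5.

0 20/29 4/5 2/5 16/145 -5 -7 W
1 160/197 160/101 80/101 15360/19897 -6 -7 N
2 80/41 80/53 40/53 -960/2173 -6 -6 E
3 160/117 32/41 16/41 -2816/4797 -5 -6 S
4 40/53 40/49 20/49 160/2597 -5 -5 W
5 160/197 160/101 80/101 15360/19897 -6 -5 N
final -6 -4 E

n=0: pose=(-5,-7,W); sL=20/29, sR=4/5; mL=2/5, mR=16/145; mL+mR=74/145 → advance +1; mR−mL=-42/145 → turn -1·90°
n=1: pose=(-6,-7,N); sL=160/197, sR=160/101; mL=80/101, mR=15360/19897; mL+mR=31120/19897 → advance +1; mR−mL=-400/19897 → turn -1·90°
n=2: pose=(-6,-6,E); sL=80/41, sR=80/53; mL=40/53, mR=-960/2173; mL+mR=680/2173 → advance +1; mR−mL=-2600/2173 → turn -1·90°
n=3: pose=(-5,-6,S); sL=160/117, sR=32/41; mL=16/41, mR=-2816/4797; mL+mR=-944/4797 → advance -1; mR−mL=-4688/4797 → turn -1·90°
n=4: pose=(-5,-5,W); sL=40/53, sR=40/49; mL=20/49, mR=160/2597; mL+mR=1220/2597 → advance +1; mR−mL=-900/2597 → turn -1·90°
n=5: pose=(-6,-5,N); sL=160/197, sR=160/101; mL=80/101, mR=15360/19897; mL+mR=31120/19897 → advance +1; mR−mL=-400/19897 → turn -1·90°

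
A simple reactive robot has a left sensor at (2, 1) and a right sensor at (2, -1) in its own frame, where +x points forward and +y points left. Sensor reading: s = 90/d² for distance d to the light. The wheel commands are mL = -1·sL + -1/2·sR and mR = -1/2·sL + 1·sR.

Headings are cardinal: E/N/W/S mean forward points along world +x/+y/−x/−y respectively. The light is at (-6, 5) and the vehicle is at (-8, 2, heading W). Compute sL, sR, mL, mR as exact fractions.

left sensor world pos  = (-10, 1); dL² = 32
right sensor world pos = (-10, 3); dR² = 20
sL = 90/32 = 45/16
sR = 90/20 = 9/2
mL = -1·sL + -1/2·sR = -81/16
mR = -1/2·sL + 1·sR = 99/32

45/16 9/2 -81/16 99/32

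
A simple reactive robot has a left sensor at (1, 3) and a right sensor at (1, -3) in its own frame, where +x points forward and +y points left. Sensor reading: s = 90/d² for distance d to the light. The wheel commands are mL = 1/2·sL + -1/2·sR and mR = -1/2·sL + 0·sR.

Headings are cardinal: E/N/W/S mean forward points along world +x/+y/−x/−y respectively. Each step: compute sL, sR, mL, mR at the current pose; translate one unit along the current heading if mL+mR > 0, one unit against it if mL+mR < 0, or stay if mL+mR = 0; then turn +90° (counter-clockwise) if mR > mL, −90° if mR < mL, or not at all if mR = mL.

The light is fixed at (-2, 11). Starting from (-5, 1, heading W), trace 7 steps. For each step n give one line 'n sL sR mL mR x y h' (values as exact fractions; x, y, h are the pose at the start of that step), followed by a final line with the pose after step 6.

0 18/37 18/13 -216/481 -9/37 -5 1 W
1 45/61 45/73 270/4453 -45/122 -4 1 S
2 10/17 2 -12/17 -5/17 -4 2 W
3 45/52 45/58 135/3016 -45/104 -3 2 S
4 18/25 90/29 -864/725 -9/25 -3 3 W
5 1 1 0 -1/2 -2 3 S
6 90/101 90/17 -3780/1717 -45/101 -2 4 W
final -1 4 S

n=0: pose=(-5,1,W); sL=18/37, sR=18/13; mL=-216/481, mR=-9/37; mL+mR=-9/13 → advance -1; mR−mL=99/481 → turn +1·90°
n=1: pose=(-4,1,S); sL=45/61, sR=45/73; mL=270/4453, mR=-45/122; mL+mR=-45/146 → advance -1; mR−mL=-3825/8906 → turn -1·90°
n=2: pose=(-4,2,W); sL=10/17, sR=2; mL=-12/17, mR=-5/17; mL+mR=-1 → advance -1; mR−mL=7/17 → turn +1·90°
n=3: pose=(-3,2,S); sL=45/52, sR=45/58; mL=135/3016, mR=-45/104; mL+mR=-45/116 → advance -1; mR−mL=-180/377 → turn -1·90°
n=4: pose=(-3,3,W); sL=18/25, sR=90/29; mL=-864/725, mR=-9/25; mL+mR=-45/29 → advance -1; mR−mL=603/725 → turn +1·90°
n=5: pose=(-2,3,S); sL=1, sR=1; mL=0, mR=-1/2; mL+mR=-1/2 → advance -1; mR−mL=-1/2 → turn -1·90°
n=6: pose=(-2,4,W); sL=90/101, sR=90/17; mL=-3780/1717, mR=-45/101; mL+mR=-45/17 → advance -1; mR−mL=3015/1717 → turn +1·90°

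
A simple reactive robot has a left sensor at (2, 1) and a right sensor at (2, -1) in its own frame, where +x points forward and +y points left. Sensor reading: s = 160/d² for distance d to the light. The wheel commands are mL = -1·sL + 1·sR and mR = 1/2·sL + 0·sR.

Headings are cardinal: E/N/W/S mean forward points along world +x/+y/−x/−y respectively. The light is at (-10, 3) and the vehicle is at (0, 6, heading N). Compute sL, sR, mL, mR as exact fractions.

80/53 80/73 -1600/3869 40/53

left sensor world pos  = (-1, 8); dL² = 106
right sensor world pos = (1, 8); dR² = 146
sL = 160/106 = 80/53
sR = 160/146 = 80/73
mL = -1·sL + 1·sR = -1600/3869
mR = 1/2·sL + 0·sR = 40/53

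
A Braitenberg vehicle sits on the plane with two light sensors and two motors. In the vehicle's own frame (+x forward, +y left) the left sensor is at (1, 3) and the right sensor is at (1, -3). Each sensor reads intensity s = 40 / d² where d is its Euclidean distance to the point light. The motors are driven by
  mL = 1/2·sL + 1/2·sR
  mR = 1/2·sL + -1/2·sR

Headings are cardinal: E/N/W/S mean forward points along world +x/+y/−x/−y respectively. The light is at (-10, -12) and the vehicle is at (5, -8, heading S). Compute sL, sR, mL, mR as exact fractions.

40/333 40/153 120/629 -400/5661

left sensor world pos  = (8, -9); dL² = 333
right sensor world pos = (2, -9); dR² = 153
sL = 40/333 = 40/333
sR = 40/153 = 40/153
mL = 1/2·sL + 1/2·sR = 120/629
mR = 1/2·sL + -1/2·sR = -400/5661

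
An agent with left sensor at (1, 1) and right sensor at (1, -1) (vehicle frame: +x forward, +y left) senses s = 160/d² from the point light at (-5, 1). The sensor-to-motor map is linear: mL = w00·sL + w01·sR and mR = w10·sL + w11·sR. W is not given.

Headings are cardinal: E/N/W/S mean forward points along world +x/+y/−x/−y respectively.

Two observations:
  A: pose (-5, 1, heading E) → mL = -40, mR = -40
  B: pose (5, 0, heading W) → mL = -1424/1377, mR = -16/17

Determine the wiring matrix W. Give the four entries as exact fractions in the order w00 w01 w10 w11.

1/2 -1 -1/2 0

obs A: pose=(-5,1,E) → sL=80, sR=80, mL=-40, mR=-40
obs B: pose=(5,0,W) → sL=32/17, sR=160/81, mL=-1424/1377, mR=-16/17
sensor matrix S = [[80, 80], [32/17, 160/81]]; det S = 10240/1377
solve [mL_A; mL_B] = S·[w00; w01] and [mR_A; mR_B] = S·[w10; w11]:
  w00 = 1/2, w01 = -1, w10 = -1/2, w11 = 0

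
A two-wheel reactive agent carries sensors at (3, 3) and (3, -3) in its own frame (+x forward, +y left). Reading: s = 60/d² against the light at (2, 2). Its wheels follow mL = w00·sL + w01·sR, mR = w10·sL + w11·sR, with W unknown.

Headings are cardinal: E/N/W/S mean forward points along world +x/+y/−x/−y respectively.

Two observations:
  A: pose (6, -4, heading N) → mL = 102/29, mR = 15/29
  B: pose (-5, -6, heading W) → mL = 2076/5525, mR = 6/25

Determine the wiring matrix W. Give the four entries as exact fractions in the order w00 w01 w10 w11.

1/2 1/2 0 1/2

obs A: pose=(6,-4,N) → sL=6, sR=30/29, mL=102/29, mR=15/29
obs B: pose=(-5,-6,W) → sL=60/221, sR=12/25, mL=2076/5525, mR=6/25
sensor matrix S = [[6, 30/29], [60/221, 12/25]]; det S = 416448/160225
solve [mL_A; mL_B] = S·[w00; w01] and [mR_A; mR_B] = S·[w10; w11]:
  w00 = 1/2, w01 = 1/2, w10 = 0, w11 = 1/2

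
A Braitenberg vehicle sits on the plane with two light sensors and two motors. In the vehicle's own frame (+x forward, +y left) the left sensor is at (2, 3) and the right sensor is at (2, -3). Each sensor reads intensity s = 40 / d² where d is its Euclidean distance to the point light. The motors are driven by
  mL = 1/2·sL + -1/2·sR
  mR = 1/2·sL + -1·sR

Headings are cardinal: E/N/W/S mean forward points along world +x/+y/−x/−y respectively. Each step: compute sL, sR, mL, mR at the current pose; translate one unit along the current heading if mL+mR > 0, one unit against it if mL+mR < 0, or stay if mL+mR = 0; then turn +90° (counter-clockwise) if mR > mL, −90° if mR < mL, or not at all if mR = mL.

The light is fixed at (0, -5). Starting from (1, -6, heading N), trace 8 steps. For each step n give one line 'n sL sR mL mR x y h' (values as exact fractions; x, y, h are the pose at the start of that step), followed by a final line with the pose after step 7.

n=0: pose=(1,-6,N); sL=8, sR=40/17; mL=48/17, mR=28/17; mL+mR=76/17 → advance +1; mR−mL=-20/17 → turn -1·90°
n=1: pose=(1,-5,E); sL=20/9, sR=20/9; mL=0, mR=-10/9; mL+mR=-10/9 → advance -1; mR−mL=-10/9 → turn -1·90°
n=2: pose=(0,-5,S); sL=40/13, sR=40/13; mL=0, mR=-20/13; mL+mR=-20/13 → advance -1; mR−mL=-20/13 → turn -1·90°
n=3: pose=(0,-4,W); sL=5, sR=2; mL=3/2, mR=1/2; mL+mR=2 → advance +1; mR−mL=-1 → turn -1·90°
n=4: pose=(-1,-4,N); sL=8/5, sR=40/13; mL=-48/65, mR=-148/65; mL+mR=-196/65 → advance -1; mR−mL=-20/13 → turn -1·90°
n=5: pose=(-1,-5,E); sL=4, sR=4; mL=0, mR=-2; mL+mR=-2 → advance -1; mR−mL=-2 → turn -1·90°
n=6: pose=(-2,-5,S); sL=8, sR=40/29; mL=96/29, mR=76/29; mL+mR=172/29 → advance +1; mR−mL=-20/29 → turn -1·90°
n=7: pose=(-2,-6,W); sL=5/4, sR=2; mL=-3/8, mR=-11/8; mL+mR=-7/4 → advance -1; mR−mL=-1 → turn -1·90°

0 8 40/17 48/17 28/17 1 -6 N
1 20/9 20/9 0 -10/9 1 -5 E
2 40/13 40/13 0 -20/13 0 -5 S
3 5 2 3/2 1/2 0 -4 W
4 8/5 40/13 -48/65 -148/65 -1 -4 N
5 4 4 0 -2 -1 -5 E
6 8 40/29 96/29 76/29 -2 -5 S
7 5/4 2 -3/8 -11/8 -2 -6 W
final -1 -6 N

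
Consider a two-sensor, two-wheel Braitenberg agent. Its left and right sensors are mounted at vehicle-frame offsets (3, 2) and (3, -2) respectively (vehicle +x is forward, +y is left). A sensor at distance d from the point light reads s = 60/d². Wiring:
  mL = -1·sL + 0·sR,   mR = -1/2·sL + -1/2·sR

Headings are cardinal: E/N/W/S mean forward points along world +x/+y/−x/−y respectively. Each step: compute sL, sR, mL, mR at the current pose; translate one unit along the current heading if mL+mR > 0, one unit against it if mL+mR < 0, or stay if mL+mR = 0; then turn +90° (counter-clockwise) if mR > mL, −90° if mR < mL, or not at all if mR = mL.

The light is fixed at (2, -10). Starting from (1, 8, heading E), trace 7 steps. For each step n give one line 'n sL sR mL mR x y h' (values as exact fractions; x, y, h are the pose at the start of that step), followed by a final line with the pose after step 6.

n=0: pose=(1,8,E); sL=15/101, sR=3/13; mL=-15/101, mR=-249/1313; mL+mR=-444/1313 → advance -1; mR−mL=-54/1313 → turn -1·90°
n=1: pose=(0,8,S); sL=4/15, sR=60/241; mL=-4/15, mR=-932/3615; mL+mR=-632/1205 → advance -1; mR−mL=32/3615 → turn +1·90°
n=2: pose=(0,9,E); sL=30/221, sR=6/29; mL=-30/221, mR=-1098/6409; mL+mR=-1968/6409 → advance -1; mR−mL=-228/6409 → turn -1·90°
n=3: pose=(-1,9,S); sL=60/257, sR=60/281; mL=-60/257, mR=-16140/72217; mL+mR=-33000/72217 → advance -1; mR−mL=720/72217 → turn +1·90°
n=4: pose=(-1,10,E); sL=15/121, sR=5/27; mL=-15/121, mR=-505/3267; mL+mR=-910/3267 → advance -1; mR−mL=-100/3267 → turn -1·90°
n=5: pose=(-2,10,S); sL=60/293, sR=12/65; mL=-60/293, mR=-3708/19045; mL+mR=-7608/19045 → advance -1; mR−mL=192/19045 → turn +1·90°
n=6: pose=(-2,11,E); sL=6/53, sR=30/181; mL=-6/53, mR=-1338/9593; mL+mR=-2424/9593 → advance -1; mR−mL=-252/9593 → turn -1·90°

0 15/101 3/13 -15/101 -249/1313 1 8 E
1 4/15 60/241 -4/15 -932/3615 0 8 S
2 30/221 6/29 -30/221 -1098/6409 0 9 E
3 60/257 60/281 -60/257 -16140/72217 -1 9 S
4 15/121 5/27 -15/121 -505/3267 -1 10 E
5 60/293 12/65 -60/293 -3708/19045 -2 10 S
6 6/53 30/181 -6/53 -1338/9593 -2 11 E
final -3 11 S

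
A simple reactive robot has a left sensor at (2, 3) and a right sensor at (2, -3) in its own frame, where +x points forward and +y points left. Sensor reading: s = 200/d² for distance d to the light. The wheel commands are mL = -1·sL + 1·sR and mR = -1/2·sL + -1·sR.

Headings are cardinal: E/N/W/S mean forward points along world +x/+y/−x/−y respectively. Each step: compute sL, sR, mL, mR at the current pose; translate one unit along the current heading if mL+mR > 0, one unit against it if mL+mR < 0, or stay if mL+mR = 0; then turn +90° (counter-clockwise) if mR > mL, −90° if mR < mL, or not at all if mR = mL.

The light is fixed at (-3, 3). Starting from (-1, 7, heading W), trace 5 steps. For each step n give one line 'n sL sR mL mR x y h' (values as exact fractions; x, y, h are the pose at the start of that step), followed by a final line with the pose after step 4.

n=0: pose=(-1,7,W); sL=200, sR=200/49; mL=-9600/49, mR=-5100/49; mL+mR=-300 → advance -1; mR−mL=4500/49 → turn +1·90°
n=1: pose=(0,7,S); sL=5, sR=50; mL=45, mR=-105/2; mL+mR=-15/2 → advance -1; mR−mL=-195/2 → turn -1·90°
n=2: pose=(0,8,W); sL=40, sR=40/13; mL=-480/13, mR=-300/13; mL+mR=-60 → advance -1; mR−mL=180/13 → turn +1·90°
n=3: pose=(1,8,S); sL=100/29, sR=20; mL=480/29, mR=-630/29; mL+mR=-150/29 → advance -1; mR−mL=-1110/29 → turn -1·90°
n=4: pose=(1,9,W); sL=200/13, sR=40/17; mL=-2880/221, mR=-2220/221; mL+mR=-300/13 → advance -1; mR−mL=660/221 → turn +1·90°

0 200 200/49 -9600/49 -5100/49 -1 7 W
1 5 50 45 -105/2 0 7 S
2 40 40/13 -480/13 -300/13 0 8 W
3 100/29 20 480/29 -630/29 1 8 S
4 200/13 40/17 -2880/221 -2220/221 1 9 W
final 2 9 S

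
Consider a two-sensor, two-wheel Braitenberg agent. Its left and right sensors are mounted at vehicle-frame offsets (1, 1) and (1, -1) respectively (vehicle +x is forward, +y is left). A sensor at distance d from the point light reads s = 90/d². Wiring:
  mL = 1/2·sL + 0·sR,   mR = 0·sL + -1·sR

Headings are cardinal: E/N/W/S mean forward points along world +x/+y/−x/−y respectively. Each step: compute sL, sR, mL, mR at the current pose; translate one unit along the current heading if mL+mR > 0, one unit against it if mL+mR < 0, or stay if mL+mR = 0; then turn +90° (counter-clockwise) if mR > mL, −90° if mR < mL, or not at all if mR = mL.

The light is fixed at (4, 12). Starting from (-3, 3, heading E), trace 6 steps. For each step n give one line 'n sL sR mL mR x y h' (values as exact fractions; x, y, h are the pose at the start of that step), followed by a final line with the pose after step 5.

0 9/10 45/68 9/20 -45/68 -3 3 E
1 90/149 90/181 45/149 -90/181 -4 3 S
2 5/9 9/13 5/18 -9/13 -4 4 W
3 90/113 18/17 45/113 -18/17 -3 4 N
4 9/10 45/68 9/20 -45/68 -3 3 E
5 90/149 90/181 45/149 -90/181 -4 3 S
final -4 4 W

n=0: pose=(-3,3,E); sL=9/10, sR=45/68; mL=9/20, mR=-45/68; mL+mR=-18/85 → advance -1; mR−mL=-189/170 → turn -1·90°
n=1: pose=(-4,3,S); sL=90/149, sR=90/181; mL=45/149, mR=-90/181; mL+mR=-5265/26969 → advance -1; mR−mL=-21555/26969 → turn -1·90°
n=2: pose=(-4,4,W); sL=5/9, sR=9/13; mL=5/18, mR=-9/13; mL+mR=-97/234 → advance -1; mR−mL=-227/234 → turn -1·90°
n=3: pose=(-3,4,N); sL=90/113, sR=18/17; mL=45/113, mR=-18/17; mL+mR=-1269/1921 → advance -1; mR−mL=-2799/1921 → turn -1·90°
n=4: pose=(-3,3,E); sL=9/10, sR=45/68; mL=9/20, mR=-45/68; mL+mR=-18/85 → advance -1; mR−mL=-189/170 → turn -1·90°
n=5: pose=(-4,3,S); sL=90/149, sR=90/181; mL=45/149, mR=-90/181; mL+mR=-5265/26969 → advance -1; mR−mL=-21555/26969 → turn -1·90°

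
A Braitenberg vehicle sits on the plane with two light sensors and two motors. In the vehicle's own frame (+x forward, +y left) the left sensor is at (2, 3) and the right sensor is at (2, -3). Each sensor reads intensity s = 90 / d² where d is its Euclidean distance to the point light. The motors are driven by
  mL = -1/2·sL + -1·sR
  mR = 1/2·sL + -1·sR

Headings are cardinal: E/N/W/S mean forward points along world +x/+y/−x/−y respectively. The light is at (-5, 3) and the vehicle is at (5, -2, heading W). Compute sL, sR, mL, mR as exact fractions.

45/64 45/34 -3645/2176 -2115/2176

left sensor world pos  = (3, -5); dL² = 128
right sensor world pos = (3, 1); dR² = 68
sL = 90/128 = 45/64
sR = 90/68 = 45/34
mL = -1/2·sL + -1·sR = -3645/2176
mR = 1/2·sL + -1·sR = -2115/2176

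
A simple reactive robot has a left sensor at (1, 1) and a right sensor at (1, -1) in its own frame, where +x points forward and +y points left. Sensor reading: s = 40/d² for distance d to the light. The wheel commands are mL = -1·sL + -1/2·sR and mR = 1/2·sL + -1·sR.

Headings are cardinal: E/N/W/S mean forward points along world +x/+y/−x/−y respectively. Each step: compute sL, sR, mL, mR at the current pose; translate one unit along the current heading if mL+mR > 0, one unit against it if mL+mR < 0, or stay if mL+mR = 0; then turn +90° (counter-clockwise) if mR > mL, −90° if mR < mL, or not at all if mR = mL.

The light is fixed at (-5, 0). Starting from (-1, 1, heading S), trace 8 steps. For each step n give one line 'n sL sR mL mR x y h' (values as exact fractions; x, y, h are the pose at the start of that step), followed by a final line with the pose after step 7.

0 8/5 40/9 -172/45 -164/45 -1 1 S
1 20/17 20/13 -430/221 -210/221 -1 2 E
2 40/13 8/5 -252/65 -4/65 -2 2 N
3 10 5 -25/2 0 -2 1 W
4 8/5 40/9 -172/45 -164/45 -1 1 S
5 20/17 20/13 -430/221 -210/221 -1 2 E
6 40/13 8/5 -252/65 -4/65 -2 2 N
7 10 5 -25/2 0 -2 1 W
final -1 1 S

n=0: pose=(-1,1,S); sL=8/5, sR=40/9; mL=-172/45, mR=-164/45; mL+mR=-112/15 → advance -1; mR−mL=8/45 → turn +1·90°
n=1: pose=(-1,2,E); sL=20/17, sR=20/13; mL=-430/221, mR=-210/221; mL+mR=-640/221 → advance -1; mR−mL=220/221 → turn +1·90°
n=2: pose=(-2,2,N); sL=40/13, sR=8/5; mL=-252/65, mR=-4/65; mL+mR=-256/65 → advance -1; mR−mL=248/65 → turn +1·90°
n=3: pose=(-2,1,W); sL=10, sR=5; mL=-25/2, mR=0; mL+mR=-25/2 → advance -1; mR−mL=25/2 → turn +1·90°
n=4: pose=(-1,1,S); sL=8/5, sR=40/9; mL=-172/45, mR=-164/45; mL+mR=-112/15 → advance -1; mR−mL=8/45 → turn +1·90°
n=5: pose=(-1,2,E); sL=20/17, sR=20/13; mL=-430/221, mR=-210/221; mL+mR=-640/221 → advance -1; mR−mL=220/221 → turn +1·90°
n=6: pose=(-2,2,N); sL=40/13, sR=8/5; mL=-252/65, mR=-4/65; mL+mR=-256/65 → advance -1; mR−mL=248/65 → turn +1·90°
n=7: pose=(-2,1,W); sL=10, sR=5; mL=-25/2, mR=0; mL+mR=-25/2 → advance -1; mR−mL=25/2 → turn +1·90°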